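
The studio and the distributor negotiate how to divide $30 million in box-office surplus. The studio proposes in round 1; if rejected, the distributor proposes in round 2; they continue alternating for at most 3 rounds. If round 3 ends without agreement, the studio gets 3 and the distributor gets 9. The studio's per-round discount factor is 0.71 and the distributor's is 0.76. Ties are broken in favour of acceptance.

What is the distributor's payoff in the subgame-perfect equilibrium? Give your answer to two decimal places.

Round 3 (the studio proposes): the distributor gets 9 if talks fail, so the studio offers 9 and keeps 21.
Round 2 (the distributor proposes): the studio can get 21 next round, worth 0.71 × 21 = 14.91 now. The distributor offers 14.91 and keeps 30 − 14.91 = 15.09.
Round 1 (the studio proposes): the distributor can get 15.09 next round, worth 0.76 × 15.09 = 11.4684 now; the studio offers that and keeps 18.5316.

11.47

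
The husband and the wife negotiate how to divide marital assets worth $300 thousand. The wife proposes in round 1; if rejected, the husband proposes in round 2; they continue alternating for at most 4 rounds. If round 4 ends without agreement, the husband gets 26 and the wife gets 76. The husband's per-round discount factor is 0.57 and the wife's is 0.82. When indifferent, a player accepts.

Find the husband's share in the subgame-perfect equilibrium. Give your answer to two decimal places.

90.46

Work backward from the last round.
Round 4 (the husband proposes): the wife gets 76 if talks fail, so the husband offers 76 and keeps 224.
Round 3 (the wife proposes): the husband can get 224 next round, worth 0.57 × 224 = 127.68 now, so the wife offers 127.68, keeping 172.32.
Round 2 (the husband proposes): the wife can get 172.32 next round, worth 0.82 × 172.32 = 141.3024 now; the husband offers that and keeps 158.6976.
Round 1 (the wife proposes): the husband can get 158.6976 next round, worth 0.57 × 158.6976 = 90.457632 now; the wife offers that and keeps 209.542368.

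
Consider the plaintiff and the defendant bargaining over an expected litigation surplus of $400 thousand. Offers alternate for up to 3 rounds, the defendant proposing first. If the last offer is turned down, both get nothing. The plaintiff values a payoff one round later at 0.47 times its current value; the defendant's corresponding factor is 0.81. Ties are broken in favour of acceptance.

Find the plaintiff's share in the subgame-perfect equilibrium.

35.72

By backward induction:
Round 3 (the defendant proposes): the plaintiff will accept anything ≥ 0, so the defendant offers 0 and keeps 400.
Round 2 (the plaintiff proposes): the defendant can get 400 next round, worth 0.81 × 400 = 324 now, so the plaintiff offers 324, keeping 76.
Round 1 (the defendant proposes): the plaintiff can get 76 next round, worth 0.47 × 76 = 35.72 now, so the defendant offers 35.72, keeping 364.28.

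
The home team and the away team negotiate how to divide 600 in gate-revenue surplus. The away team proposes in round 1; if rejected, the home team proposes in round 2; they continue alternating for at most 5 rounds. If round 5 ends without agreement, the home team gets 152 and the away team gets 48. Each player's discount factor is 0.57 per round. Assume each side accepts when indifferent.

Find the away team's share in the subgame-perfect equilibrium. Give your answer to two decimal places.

389.12

Round 5 (the away team proposes): the home team gets 152 if talks fail, so the away team offers 152 and keeps 448.
Round 4 (the home team proposes): the away team can get 448 next round, worth 0.57 × 448 = 255.36 now; the home team offers that and keeps 344.64.
Round 3 (the away team proposes): the home team can get 344.64 next round, worth 0.57 × 344.64 = 196.4448 now. The away team offers 196.4448 and keeps 600 − 196.4448 = 403.5552.
Round 2 (the home team proposes): the away team can get 403.5552 next round, worth 0.57 × 403.5552 = 230.026464 now. The home team offers 230.026464 and keeps 600 − 230.026464 = 369.973536.
Round 1 (the away team proposes): the home team can get 369.973536 next round, worth 0.57 × 369.973536 = 210.88491552 now, so the away team offers 210.88491552, keeping 389.11508448.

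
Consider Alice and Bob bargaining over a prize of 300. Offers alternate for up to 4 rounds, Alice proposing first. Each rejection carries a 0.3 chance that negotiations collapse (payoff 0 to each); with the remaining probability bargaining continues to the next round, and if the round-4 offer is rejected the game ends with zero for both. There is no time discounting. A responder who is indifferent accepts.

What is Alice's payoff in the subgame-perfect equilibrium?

Round 4 (Bob proposes): Alice will accept anything ≥ 0, so Bob offers 0 and keeps 300.
Round 3 (Alice proposes): rejecting gives Bob an expected 0.7 × 300 = 210, so Alice offers 210, keeping 90.
Round 2 (Bob proposes): rejecting gives Alice an expected 0.7 × 90 = 63, so Bob offers 63, keeping 237.
Round 1 (Alice proposes): rejecting gives Bob an expected 0.7 × 237 = 165.9, so Alice offers 165.9, keeping 134.1.

134.1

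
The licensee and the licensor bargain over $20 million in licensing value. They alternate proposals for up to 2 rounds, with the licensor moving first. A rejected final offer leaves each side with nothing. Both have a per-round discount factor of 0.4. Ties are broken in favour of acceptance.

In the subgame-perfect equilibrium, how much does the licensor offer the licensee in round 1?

8

Round 2 (the licensee proposes): rejection yields 0 for the licensor; the licensee offers 0 and keeps 20.
Round 1 (the licensor proposes): the licensee can get 20 next round, worth 0.4 × 20 = 8 now, so the licensor offers 8, keeping 12.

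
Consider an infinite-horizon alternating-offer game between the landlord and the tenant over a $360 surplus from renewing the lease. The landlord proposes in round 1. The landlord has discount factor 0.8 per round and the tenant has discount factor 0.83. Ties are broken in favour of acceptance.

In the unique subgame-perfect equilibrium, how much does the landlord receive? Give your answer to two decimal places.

Let x be the landlord's share when the landlord proposes and y be the tenant's share when the tenant proposes.
The tenant accepts iff offered ≥ 0.83·y, so x = 360 − 0.83y. Symmetrically y = 360 − 0.8x.
Substituting: x = 360 − 0.83(360 − 0.8x), giving x(1 − 0.8·0.83) = 360(1 − 0.83).
So x = 360 × 0.17 / 0.336 ≈ 182.1429, and the tenant receives 360 − x ≈ 177.8571.

182.14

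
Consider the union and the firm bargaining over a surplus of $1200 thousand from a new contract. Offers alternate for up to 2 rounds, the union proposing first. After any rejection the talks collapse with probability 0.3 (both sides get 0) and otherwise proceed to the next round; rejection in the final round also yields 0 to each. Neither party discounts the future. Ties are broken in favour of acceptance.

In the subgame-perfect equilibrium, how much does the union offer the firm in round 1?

840

By backward induction:
Round 2 (the firm proposes): rejection yields 0 for the union; the firm offers 0 and keeps 1200.
Round 1 (the union proposes): rejecting gives the firm an expected 0.7 × 1200 = 840; the union offers that and keeps 360.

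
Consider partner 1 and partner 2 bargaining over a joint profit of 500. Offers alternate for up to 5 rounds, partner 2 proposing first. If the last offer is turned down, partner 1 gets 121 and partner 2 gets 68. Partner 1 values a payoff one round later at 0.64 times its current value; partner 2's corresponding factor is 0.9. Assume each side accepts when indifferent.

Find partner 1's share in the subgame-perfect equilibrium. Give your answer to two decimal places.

Round 5 (partner 2 proposes): partner 1 gets 121 if talks fail, so partner 2 offers 121 and keeps 379.
Round 4 (partner 1 proposes): partner 2 can get 379 next round, worth 0.9 × 379 = 341.1 now; partner 1 offers that and keeps 158.9.
Round 3 (partner 2 proposes): partner 1 can get 158.9 next round, worth 0.64 × 158.9 = 101.696 now; partner 2 offers that and keeps 398.304.
Round 2 (partner 1 proposes): partner 2 can get 398.304 next round, worth 0.9 × 398.304 = 358.4736 now; partner 1 offers that and keeps 141.5264.
Round 1 (partner 2 proposes): partner 1 can get 141.5264 next round, worth 0.64 × 141.5264 = 90.576896 now; partner 2 offers that and keeps 409.423104.

90.58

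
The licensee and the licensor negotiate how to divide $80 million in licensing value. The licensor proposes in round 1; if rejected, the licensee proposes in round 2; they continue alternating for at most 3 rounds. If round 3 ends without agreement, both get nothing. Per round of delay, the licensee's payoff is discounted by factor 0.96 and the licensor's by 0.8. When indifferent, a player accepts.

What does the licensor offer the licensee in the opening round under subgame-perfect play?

15.36

Work backward from the last round.
Round 3 (the licensor proposes): the licensee will accept anything ≥ 0, so the licensor offers 0 and keeps 80.
Round 2 (the licensee proposes): the licensor can get 80 next round, worth 0.8 × 80 = 64 now. The licensee offers 64 and keeps 80 − 64 = 16.
Round 1 (the licensor proposes): the licensee can get 16 next round, worth 0.96 × 16 = 15.36 now; the licensor offers that and keeps 64.64.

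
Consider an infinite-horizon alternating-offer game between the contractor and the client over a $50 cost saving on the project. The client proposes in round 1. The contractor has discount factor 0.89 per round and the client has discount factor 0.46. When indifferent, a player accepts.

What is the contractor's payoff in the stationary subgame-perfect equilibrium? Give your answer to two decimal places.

When the client proposes, the contractor accepts any offer worth at least 0.89 times what the contractor would get by proposing next round; and vice versa.
This gives x = 50 − 0.89y and y = 50 − 0.46x, where x and y are each side's share when it proposes.
Hence (1 − 0.89·0.46)x = 50(1 − 0.89), i.e. 0.5906·x = 5.5.
x ≈ 9.3126; the contractor's share is 50 − x ≈ 40.6874.

40.69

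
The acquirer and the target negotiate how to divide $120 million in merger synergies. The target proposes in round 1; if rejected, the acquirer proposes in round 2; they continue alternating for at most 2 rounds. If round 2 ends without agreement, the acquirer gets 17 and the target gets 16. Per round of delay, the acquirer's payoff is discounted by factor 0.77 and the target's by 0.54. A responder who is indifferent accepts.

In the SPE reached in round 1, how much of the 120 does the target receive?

39.92

By backward induction:
Round 2 (the acquirer proposes): the target gets 16 if talks fail, so the acquirer offers 16 and keeps 104.
Round 1 (the target proposes): the acquirer can get 104 next round, worth 0.77 × 104 = 80.08 now. The target offers 80.08 and keeps 120 − 80.08 = 39.92.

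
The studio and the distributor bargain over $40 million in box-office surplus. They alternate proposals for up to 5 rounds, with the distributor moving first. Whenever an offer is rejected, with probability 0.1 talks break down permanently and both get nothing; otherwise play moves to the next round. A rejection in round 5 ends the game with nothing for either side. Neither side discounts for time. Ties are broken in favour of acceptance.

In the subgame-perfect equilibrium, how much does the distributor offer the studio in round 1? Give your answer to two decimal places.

By backward induction:
Round 5 (the distributor proposes): rejection yields 0 for the studio; the distributor offers 0 and keeps 40.
Round 4 (the studio proposes): rejecting gives the distributor an expected 0.9 × 40 = 36. The studio offers 36 and keeps 40 − 36 = 4.
Round 3 (the distributor proposes): rejecting gives the studio an expected 0.9 × 4 = 3.6; the distributor offers that and keeps 36.4.
Round 2 (the studio proposes): rejecting gives the distributor an expected 0.9 × 36.4 = 32.76; the studio offers that and keeps 7.24.
Round 1 (the distributor proposes): rejecting gives the studio an expected 0.9 × 7.24 = 6.516. The distributor offers 6.516 and keeps 40 − 6.516 = 33.484.

6.52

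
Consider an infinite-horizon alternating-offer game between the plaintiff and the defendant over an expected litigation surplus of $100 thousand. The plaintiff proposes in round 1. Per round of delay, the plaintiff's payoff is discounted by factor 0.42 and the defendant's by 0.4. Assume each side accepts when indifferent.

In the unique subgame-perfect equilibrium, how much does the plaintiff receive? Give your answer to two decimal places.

Let x be the plaintiff's share when the plaintiff proposes and y be the defendant's share when the defendant proposes.
The defendant accepts iff offered ≥ 0.4·y, so x = 100 − 0.4y. Symmetrically y = 100 − 0.42x.
Substituting: x = 100 − 0.4(100 − 0.42x), giving x(1 − 0.42·0.4) = 100(1 − 0.4).
So x = 100 × 0.6 / 0.832 ≈ 72.1154, and the defendant receives 100 − x ≈ 27.8846.

72.12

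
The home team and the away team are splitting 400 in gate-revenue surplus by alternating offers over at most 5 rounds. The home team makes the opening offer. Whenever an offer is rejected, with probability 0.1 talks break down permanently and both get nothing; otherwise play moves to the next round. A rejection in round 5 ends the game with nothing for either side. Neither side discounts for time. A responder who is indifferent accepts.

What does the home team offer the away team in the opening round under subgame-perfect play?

Round 5 (the home team proposes): the away team will accept anything ≥ 0, so the home team offers 0 and keeps 400.
Round 4 (the away team proposes): rejecting gives the home team an expected 0.9 × 400 = 360, so the away team offers 360, keeping 40.
Round 3 (the home team proposes): rejecting gives the away team an expected 0.9 × 40 = 36. The home team offers 36 and keeps 400 − 36 = 364.
Round 2 (the away team proposes): rejecting gives the home team an expected 0.9 × 364 = 327.6, so the away team offers 327.6, keeping 72.4.
Round 1 (the home team proposes): rejecting gives the away team an expected 0.9 × 72.4 = 65.16; the home team offers that and keeps 334.84.

65.16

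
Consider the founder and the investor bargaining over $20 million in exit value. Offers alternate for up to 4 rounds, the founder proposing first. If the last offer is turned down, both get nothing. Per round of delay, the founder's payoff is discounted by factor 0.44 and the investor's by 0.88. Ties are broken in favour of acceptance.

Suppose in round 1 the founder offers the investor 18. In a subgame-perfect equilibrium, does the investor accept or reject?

Accept

Round 4 (the investor proposes): the founder will accept anything ≥ 0, so the investor offers 0 and keeps 20.
Round 3 (the founder proposes): the investor can get 20 next round, worth 0.88 × 20 = 17.6 now; the founder offers that and keeps 2.4.
Round 2 (the investor proposes): the founder can get 2.4 next round, worth 0.44 × 2.4 = 1.056 now; the investor offers that and keeps 18.944.
So by rejecting in round 1, the investor gets 18.944 next round, worth 0.88 × 18.944 = 16.67072 now.
Offer 18 ≥ 16.67072, so the investor accepts.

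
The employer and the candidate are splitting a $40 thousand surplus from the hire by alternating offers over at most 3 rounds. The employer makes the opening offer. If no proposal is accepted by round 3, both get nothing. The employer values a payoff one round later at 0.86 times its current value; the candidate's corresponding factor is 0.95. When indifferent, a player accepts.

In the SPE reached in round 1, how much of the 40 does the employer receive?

34.68

Round 3 (the employer proposes): the candidate will accept anything ≥ 0, so the employer offers 0 and keeps 40.
Round 2 (the candidate proposes): the employer can get 40 next round, worth 0.86 × 40 = 34.4 now; the candidate offers that and keeps 5.6.
Round 1 (the employer proposes): the candidate can get 5.6 next round, worth 0.95 × 5.6 = 5.32 now. The employer offers 5.32 and keeps 40 − 5.32 = 34.68.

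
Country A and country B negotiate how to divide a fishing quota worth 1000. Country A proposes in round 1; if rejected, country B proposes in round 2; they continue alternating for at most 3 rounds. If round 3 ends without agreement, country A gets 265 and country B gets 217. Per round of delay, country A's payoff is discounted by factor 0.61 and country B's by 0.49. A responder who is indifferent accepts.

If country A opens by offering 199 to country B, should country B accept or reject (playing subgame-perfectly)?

Reject

Work out country B's continuation value if the offer is rejected.
Round 3 (country A proposes): country B gets 217 if talks fail, so country A offers 217 and keeps 783.
Round 2 (country B proposes): country A can get 783 next round, worth 0.61 × 783 = 477.63 now; country B offers that and keeps 522.37.
So by rejecting in round 1, country B gets 522.37 next round, worth 0.49 × 522.37 = 255.9613 now.
Offer 199 < 255.9613, so country B rejects.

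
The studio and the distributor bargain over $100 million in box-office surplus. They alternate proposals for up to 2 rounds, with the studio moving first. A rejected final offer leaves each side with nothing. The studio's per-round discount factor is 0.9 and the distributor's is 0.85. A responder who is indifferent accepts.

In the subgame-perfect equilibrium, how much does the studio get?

15

Round 2 (the distributor proposes): rejection yields 0 for the studio; the distributor offers 0 and keeps 100.
Round 1 (the studio proposes): the distributor can get 100 next round, worth 0.85 × 100 = 85 now, so the studio offers 85, keeping 15.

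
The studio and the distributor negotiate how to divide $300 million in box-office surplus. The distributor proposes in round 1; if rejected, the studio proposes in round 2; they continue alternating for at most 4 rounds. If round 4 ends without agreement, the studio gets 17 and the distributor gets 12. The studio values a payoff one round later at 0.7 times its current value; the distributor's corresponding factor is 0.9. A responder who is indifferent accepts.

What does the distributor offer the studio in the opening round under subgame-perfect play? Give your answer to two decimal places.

148.01

Solve by backward induction from round 4.
Round 4 (the studio proposes): the distributor gets 12 if talks fail, so the studio offers 12 and keeps 288.
Round 3 (the distributor proposes): the studio can get 288 next round, worth 0.7 × 288 = 201.6 now, so the distributor offers 201.6, keeping 98.4.
Round 2 (the studio proposes): the distributor can get 98.4 next round, worth 0.9 × 98.4 = 88.56 now, so the studio offers 88.56, keeping 211.44.
Round 1 (the distributor proposes): the studio can get 211.44 next round, worth 0.7 × 211.44 = 148.008 now; the distributor offers that and keeps 151.992.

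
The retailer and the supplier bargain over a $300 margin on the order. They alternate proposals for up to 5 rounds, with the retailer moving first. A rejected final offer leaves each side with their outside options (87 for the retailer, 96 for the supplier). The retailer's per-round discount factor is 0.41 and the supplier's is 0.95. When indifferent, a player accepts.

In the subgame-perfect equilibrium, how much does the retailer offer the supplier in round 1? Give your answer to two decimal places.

248.21

Round 5 (the retailer proposes): the supplier gets 96 if talks fail, so the retailer offers 96 and keeps 204.
Round 4 (the supplier proposes): the retailer can get 204 next round, worth 0.41 × 204 = 83.64 now; the supplier offers that and keeps 216.36.
Round 3 (the retailer proposes): the supplier can get 216.36 next round, worth 0.95 × 216.36 = 205.542 now, so the retailer offers 205.542, keeping 94.458.
Round 2 (the supplier proposes): the retailer can get 94.458 next round, worth 0.41 × 94.458 = 38.72778 now. The supplier offers 38.72778 and keeps 300 − 38.72778 = 261.27222.
Round 1 (the retailer proposes): the supplier can get 261.27222 next round, worth 0.95 × 261.27222 = 248.208609 now, so the retailer offers 248.208609, keeping 51.791391.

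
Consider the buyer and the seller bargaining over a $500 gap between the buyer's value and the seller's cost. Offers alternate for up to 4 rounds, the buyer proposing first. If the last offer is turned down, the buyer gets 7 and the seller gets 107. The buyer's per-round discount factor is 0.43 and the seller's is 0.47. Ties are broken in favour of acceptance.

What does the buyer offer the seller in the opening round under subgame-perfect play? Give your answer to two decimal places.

Round 4 (the seller proposes): the buyer gets 7 if talks fail, so the seller offers 7 and keeps 493.
Round 3 (the buyer proposes): the seller can get 493 next round, worth 0.47 × 493 = 231.71 now; the buyer offers that and keeps 268.29.
Round 2 (the seller proposes): the buyer can get 268.29 next round, worth 0.43 × 268.29 = 115.3647 now. The seller offers 115.3647 and keeps 500 − 115.3647 = 384.6353.
Round 1 (the buyer proposes): the seller can get 384.6353 next round, worth 0.47 × 384.6353 = 180.778591 now. The buyer offers 180.778591 and keeps 500 − 180.778591 = 319.221409.

180.78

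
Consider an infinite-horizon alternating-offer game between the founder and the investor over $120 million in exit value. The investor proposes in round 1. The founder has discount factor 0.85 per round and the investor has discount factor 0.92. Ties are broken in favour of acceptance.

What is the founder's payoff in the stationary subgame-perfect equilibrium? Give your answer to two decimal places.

37.43

When the investor proposes, the founder accepts any offer worth at least 0.85 times what the founder would get by proposing next round; and vice versa.
This gives x = 120 − 0.85y and y = 120 − 0.92x, where x and y are each side's share when it proposes.
Hence (1 − 0.85·0.92)x = 120(1 − 0.85), i.e. 0.218·x = 18.
x ≈ 82.5688; the founder's share is 120 − x ≈ 37.4312.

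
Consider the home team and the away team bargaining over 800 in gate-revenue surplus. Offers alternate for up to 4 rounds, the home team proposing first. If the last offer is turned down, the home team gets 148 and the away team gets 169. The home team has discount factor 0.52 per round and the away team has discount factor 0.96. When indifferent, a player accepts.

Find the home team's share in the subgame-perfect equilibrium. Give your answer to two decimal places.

Work backward from the last round.
Round 4 (the away team proposes): the home team gets 148 if talks fail, so the away team offers 148 and keeps 652.
Round 3 (the home team proposes): the away team can get 652 next round, worth 0.96 × 652 = 625.92 now. The home team offers 625.92 and keeps 800 − 625.92 = 174.08.
Round 2 (the away team proposes): the home team can get 174.08 next round, worth 0.52 × 174.08 = 90.5216 now, so the away team offers 90.5216, keeping 709.4784.
Round 1 (the home team proposes): the away team can get 709.4784 next round, worth 0.96 × 709.4784 = 681.099264 now, so the home team offers 681.099264, keeping 118.900736.

118.90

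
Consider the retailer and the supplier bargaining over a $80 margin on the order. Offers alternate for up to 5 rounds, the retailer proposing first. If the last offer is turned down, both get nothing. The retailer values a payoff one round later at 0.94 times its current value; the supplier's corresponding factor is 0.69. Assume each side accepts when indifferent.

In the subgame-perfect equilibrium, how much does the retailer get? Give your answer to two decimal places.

Round 5 (the retailer proposes): rejection yields 0 for the supplier; the retailer offers 0 and keeps 80.
Round 4 (the supplier proposes): the retailer can get 80 next round, worth 0.94 × 80 = 75.2 now, so the supplier offers 75.2, keeping 4.8.
Round 3 (the retailer proposes): the supplier can get 4.8 next round, worth 0.69 × 4.8 = 3.312 now, so the retailer offers 3.312, keeping 76.688.
Round 2 (the supplier proposes): the retailer can get 76.688 next round, worth 0.94 × 76.688 = 72.08672 now. The supplier offers 72.08672 and keeps 80 − 72.08672 = 7.91328.
Round 1 (the retailer proposes): the supplier can get 7.91328 next round, worth 0.69 × 7.91328 = 5.4601632 now, so the retailer offers 5.4601632, keeping 74.5398368.

74.54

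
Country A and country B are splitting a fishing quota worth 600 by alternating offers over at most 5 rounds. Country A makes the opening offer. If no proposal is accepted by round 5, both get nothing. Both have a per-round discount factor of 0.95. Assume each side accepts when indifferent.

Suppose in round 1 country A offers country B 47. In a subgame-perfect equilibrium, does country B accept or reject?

Work out country B's continuation value if the offer is rejected.
Round 5 (country A proposes): rejection yields 0 for country B; country A offers 0 and keeps 600.
Round 4 (country B proposes): country A can get 600 next round, worth 0.95 × 600 = 570 now; country B offers that and keeps 30.
Round 3 (country A proposes): country B can get 30 next round, worth 0.95 × 30 = 28.5 now; country A offers that and keeps 571.5.
Round 2 (country B proposes): country A can get 571.5 next round, worth 0.95 × 571.5 = 542.925 now. Country B offers 542.925 and keeps 600 − 542.925 = 57.075.
So by rejecting in round 1, country B gets 57.075 next round, worth 0.95 × 57.075 = 54.22125 now.
Offer 47 < 54.22125, so country B rejects.

Reject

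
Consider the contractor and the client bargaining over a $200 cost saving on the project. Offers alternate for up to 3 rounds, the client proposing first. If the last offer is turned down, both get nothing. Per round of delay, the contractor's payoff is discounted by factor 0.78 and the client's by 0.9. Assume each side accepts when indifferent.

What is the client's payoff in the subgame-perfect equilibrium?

Round 3 (the client proposes): rejection yields 0 for the contractor; the client offers 0 and keeps 200.
Round 2 (the contractor proposes): the client can get 200 next round, worth 0.9 × 200 = 180 now, so the contractor offers 180, keeping 20.
Round 1 (the client proposes): the contractor can get 20 next round, worth 0.78 × 20 = 15.6 now; the client offers that and keeps 184.4.

184.4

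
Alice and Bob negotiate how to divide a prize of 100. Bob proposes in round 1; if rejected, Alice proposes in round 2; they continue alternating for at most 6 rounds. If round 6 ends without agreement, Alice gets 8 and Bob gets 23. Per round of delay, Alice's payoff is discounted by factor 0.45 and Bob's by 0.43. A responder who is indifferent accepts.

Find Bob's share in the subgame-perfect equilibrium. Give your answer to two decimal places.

Round 6 (Alice proposes): Bob gets 23 if talks fail, so Alice offers 23 and keeps 77.
Round 5 (Bob proposes): Alice can get 77 next round, worth 0.45 × 77 = 34.65 now; Bob offers that and keeps 65.35.
Round 4 (Alice proposes): Bob can get 65.35 next round, worth 0.43 × 65.35 = 28.1005 now, so Alice offers 28.1005, keeping 71.8995.
Round 3 (Bob proposes): Alice can get 71.8995 next round, worth 0.45 × 71.8995 = 32.354775 now; Bob offers that and keeps 67.645225.
Round 2 (Alice proposes): Bob can get 67.645225 next round, worth 0.43 × 67.645225 = 29.08744675 now; Alice offers that and keeps 70.91255325.
Round 1 (Bob proposes): Alice can get 70.91255325 next round, worth 0.45 × 70.91255325 = 31.9106489625 now; Bob offers that and keeps 68.0893510375.

68.09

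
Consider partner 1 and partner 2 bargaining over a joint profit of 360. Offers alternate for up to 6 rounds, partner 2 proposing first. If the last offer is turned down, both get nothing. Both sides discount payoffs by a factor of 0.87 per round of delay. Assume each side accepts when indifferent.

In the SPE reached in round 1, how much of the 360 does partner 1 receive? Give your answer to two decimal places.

Work backward from the last round.
Round 6 (partner 1 proposes): rejection yields 0 for partner 2; partner 1 offers 0 and keeps 360.
Round 5 (partner 2 proposes): partner 1 can get 360 next round, worth 0.87 × 360 = 313.2 now. Partner 2 offers 313.2 and keeps 360 − 313.2 = 46.8.
Round 4 (partner 1 proposes): partner 2 can get 46.8 next round, worth 0.87 × 46.8 = 40.716 now. Partner 1 offers 40.716 and keeps 360 − 40.716 = 319.284.
Round 3 (partner 2 proposes): partner 1 can get 319.284 next round, worth 0.87 × 319.284 = 277.77708 now; partner 2 offers that and keeps 82.22292.
Round 2 (partner 1 proposes): partner 2 can get 82.22292 next round, worth 0.87 × 82.22292 = 71.5339404 now. Partner 1 offers 71.5339404 and keeps 360 − 71.5339404 = 288.4660596.
Round 1 (partner 2 proposes): partner 1 can get 288.4660596 next round, worth 0.87 × 288.4660596 = 250.965471852 now, so partner 2 offers 250.965471852, keeping 109.034528148.

250.97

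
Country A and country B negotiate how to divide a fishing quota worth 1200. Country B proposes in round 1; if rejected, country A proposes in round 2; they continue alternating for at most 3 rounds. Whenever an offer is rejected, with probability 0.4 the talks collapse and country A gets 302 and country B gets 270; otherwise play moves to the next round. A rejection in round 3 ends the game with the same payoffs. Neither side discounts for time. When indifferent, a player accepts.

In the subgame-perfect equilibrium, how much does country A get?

452.72

Round 3 (country B proposes): country A gets 302 if talks fail, so country B offers 302 and keeps 898.
Round 2 (country A proposes): rejecting gives country B an expected 0.6 × 898 + 0.4 × 270 = 646.8; country A offers that and keeps 553.2.
Round 1 (country B proposes): rejecting gives country A an expected 0.6 × 553.2 + 0.4 × 302 = 452.72; country B offers that and keeps 747.28.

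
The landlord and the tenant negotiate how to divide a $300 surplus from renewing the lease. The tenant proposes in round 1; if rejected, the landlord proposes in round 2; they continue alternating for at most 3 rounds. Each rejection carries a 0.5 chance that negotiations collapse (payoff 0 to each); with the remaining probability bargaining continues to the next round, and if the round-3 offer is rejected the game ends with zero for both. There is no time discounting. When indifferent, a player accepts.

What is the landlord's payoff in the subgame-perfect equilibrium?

Round 3 (the tenant proposes): the landlord will accept anything ≥ 0, so the tenant offers 0 and keeps 300.
Round 2 (the landlord proposes): rejecting gives the tenant an expected 0.5 × 300 = 150; the landlord offers that and keeps 150.
Round 1 (the tenant proposes): rejecting gives the landlord an expected 0.5 × 150 = 75; the tenant offers that and keeps 225.

75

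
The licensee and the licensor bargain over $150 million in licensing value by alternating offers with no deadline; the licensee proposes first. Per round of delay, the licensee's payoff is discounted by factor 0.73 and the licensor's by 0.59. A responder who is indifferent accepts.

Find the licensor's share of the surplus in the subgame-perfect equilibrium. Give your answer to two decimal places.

Let x be the licensee's share when the licensee proposes and y be the licensor's share when the licensor proposes.
The licensor accepts iff offered ≥ 0.59·y, so x = 150 − 0.59y. Symmetrically y = 150 − 0.73x.
Substituting: x = 150 − 0.59(150 − 0.73x), giving x(1 − 0.73·0.59) = 150(1 − 0.59).
So x = 150 × 0.41 / 0.5693 ≈ 108.0274, and the licensor receives 150 − x ≈ 41.9726.

41.97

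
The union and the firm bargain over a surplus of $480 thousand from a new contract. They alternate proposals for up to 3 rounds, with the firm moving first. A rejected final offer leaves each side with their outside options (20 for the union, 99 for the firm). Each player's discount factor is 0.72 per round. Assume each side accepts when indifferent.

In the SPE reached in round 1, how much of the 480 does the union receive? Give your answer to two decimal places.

107.14

Round 3 (the firm proposes): the union gets 20 if talks fail, so the firm offers 20 and keeps 460.
Round 2 (the union proposes): the firm can get 460 next round, worth 0.72 × 460 = 331.2 now; the union offers that and keeps 148.8.
Round 1 (the firm proposes): the union can get 148.8 next round, worth 0.72 × 148.8 = 107.136 now, so the firm offers 107.136, keeping 372.864.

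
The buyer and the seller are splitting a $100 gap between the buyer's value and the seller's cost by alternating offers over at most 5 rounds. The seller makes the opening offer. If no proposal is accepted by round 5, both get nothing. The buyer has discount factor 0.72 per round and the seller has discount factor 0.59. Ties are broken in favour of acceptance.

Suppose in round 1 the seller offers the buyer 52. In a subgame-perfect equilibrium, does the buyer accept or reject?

Accept

Work out the buyer's continuation value if the offer is rejected.
Round 5 (the seller proposes): rejection yields 0 for the buyer; the seller offers 0 and keeps 100.
Round 4 (the buyer proposes): the seller can get 100 next round, worth 0.59 × 100 = 59 now; the buyer offers that and keeps 41.
Round 3 (the seller proposes): the buyer can get 41 next round, worth 0.72 × 41 = 29.52 now. The seller offers 29.52 and keeps 100 − 29.52 = 70.48.
Round 2 (the buyer proposes): the seller can get 70.48 next round, worth 0.59 × 70.48 = 41.5832 now. The buyer offers 41.5832 and keeps 100 − 41.5832 = 58.4168.
So by rejecting in round 1, the buyer gets 58.4168 next round, worth 0.72 × 58.4168 = 42.060096 now.
Offer 52 ≥ 42.060096, so the buyer accepts.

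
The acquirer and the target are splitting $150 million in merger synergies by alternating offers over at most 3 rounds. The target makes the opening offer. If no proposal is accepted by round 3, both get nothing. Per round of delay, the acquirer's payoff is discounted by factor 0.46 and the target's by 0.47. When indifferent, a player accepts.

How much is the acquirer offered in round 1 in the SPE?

36.57

Work backward from the last round.
Round 3 (the target proposes): rejection yields 0 for the acquirer; the target offers 0 and keeps 150.
Round 2 (the acquirer proposes): the target can get 150 next round, worth 0.47 × 150 = 70.5 now; the acquirer offers that and keeps 79.5.
Round 1 (the target proposes): the acquirer can get 79.5 next round, worth 0.46 × 79.5 = 36.57 now, so the target offers 36.57, keeping 113.43.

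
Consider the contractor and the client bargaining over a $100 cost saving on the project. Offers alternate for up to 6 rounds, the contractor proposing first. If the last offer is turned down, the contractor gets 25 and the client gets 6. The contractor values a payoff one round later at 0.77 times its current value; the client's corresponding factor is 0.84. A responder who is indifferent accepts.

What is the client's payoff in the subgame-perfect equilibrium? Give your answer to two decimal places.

Round 6 (the client proposes): the contractor gets 25 if talks fail, so the client offers 25 and keeps 75.
Round 5 (the contractor proposes): the client can get 75 next round, worth 0.84 × 75 = 63 now; the contractor offers that and keeps 37.
Round 4 (the client proposes): the contractor can get 37 next round, worth 0.77 × 37 = 28.49 now, so the client offers 28.49, keeping 71.51.
Round 3 (the contractor proposes): the client can get 71.51 next round, worth 0.84 × 71.51 = 60.0684 now; the contractor offers that and keeps 39.9316.
Round 2 (the client proposes): the contractor can get 39.9316 next round, worth 0.77 × 39.9316 = 30.747332 now. The client offers 30.747332 and keeps 100 − 30.747332 = 69.252668.
Round 1 (the contractor proposes): the client can get 69.252668 next round, worth 0.84 × 69.252668 = 58.17224112 now. The contractor offers 58.17224112 and keeps 100 − 58.17224112 = 41.82775888.

58.17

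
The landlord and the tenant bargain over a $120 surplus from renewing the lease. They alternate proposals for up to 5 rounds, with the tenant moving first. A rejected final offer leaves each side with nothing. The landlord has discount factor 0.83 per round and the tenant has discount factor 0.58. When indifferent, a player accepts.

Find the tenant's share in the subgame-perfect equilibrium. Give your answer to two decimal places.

58.03

Round 5 (the tenant proposes): the landlord will accept anything ≥ 0, so the tenant offers 0 and keeps 120.
Round 4 (the landlord proposes): the tenant can get 120 next round, worth 0.58 × 120 = 69.6 now, so the landlord offers 69.6, keeping 50.4.
Round 3 (the tenant proposes): the landlord can get 50.4 next round, worth 0.83 × 50.4 = 41.832 now, so the tenant offers 41.832, keeping 78.168.
Round 2 (the landlord proposes): the tenant can get 78.168 next round, worth 0.58 × 78.168 = 45.33744 now. The landlord offers 45.33744 and keeps 120 − 45.33744 = 74.66256.
Round 1 (the tenant proposes): the landlord can get 74.66256 next round, worth 0.83 × 74.66256 = 61.9699248 now, so the tenant offers 61.9699248, keeping 58.0300752.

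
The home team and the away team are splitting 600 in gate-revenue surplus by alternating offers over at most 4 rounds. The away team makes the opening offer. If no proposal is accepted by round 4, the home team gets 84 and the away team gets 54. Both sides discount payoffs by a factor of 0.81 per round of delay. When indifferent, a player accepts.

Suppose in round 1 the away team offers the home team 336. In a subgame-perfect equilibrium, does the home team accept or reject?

Round 4 (the home team proposes): the away team gets 54 if talks fail, so the home team offers 54 and keeps 546.
Round 3 (the away team proposes): the home team can get 546 next round, worth 0.81 × 546 = 442.26 now. The away team offers 442.26 and keeps 600 − 442.26 = 157.74.
Round 2 (the home team proposes): the away team can get 157.74 next round, worth 0.81 × 157.74 = 127.7694 now. The home team offers 127.7694 and keeps 600 − 127.7694 = 472.2306.
So by rejecting in round 1, the home team gets 472.2306 next round, worth 0.81 × 472.2306 = 382.506786 now.
Offer 336 < 382.506786, so the home team rejects.

Reject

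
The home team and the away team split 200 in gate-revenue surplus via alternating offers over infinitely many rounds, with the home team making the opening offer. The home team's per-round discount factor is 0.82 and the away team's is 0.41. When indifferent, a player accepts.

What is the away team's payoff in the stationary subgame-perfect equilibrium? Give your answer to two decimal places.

When the home team proposes, the away team accepts any offer worth at least 0.41 times what the away team would get by proposing next round; and vice versa.
This gives x = 200 − 0.41y and y = 200 − 0.82x, where x and y are each side's share when it proposes.
Hence (1 − 0.41·0.82)x = 200(1 − 0.41), i.e. 0.6638·x = 118.
x ≈ 177.7644; the away team's share is 200 − x ≈ 22.2356.

22.24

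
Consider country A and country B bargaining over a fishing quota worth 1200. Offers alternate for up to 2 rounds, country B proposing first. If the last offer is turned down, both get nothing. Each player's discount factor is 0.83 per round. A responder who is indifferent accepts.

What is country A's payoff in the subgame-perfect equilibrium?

996

Round 2 (country A proposes): rejection yields 0 for country B; country A offers 0 and keeps 1200.
Round 1 (country B proposes): country A can get 1200 next round, worth 0.83 × 1200 = 996 now, so country B offers 996, keeping 204.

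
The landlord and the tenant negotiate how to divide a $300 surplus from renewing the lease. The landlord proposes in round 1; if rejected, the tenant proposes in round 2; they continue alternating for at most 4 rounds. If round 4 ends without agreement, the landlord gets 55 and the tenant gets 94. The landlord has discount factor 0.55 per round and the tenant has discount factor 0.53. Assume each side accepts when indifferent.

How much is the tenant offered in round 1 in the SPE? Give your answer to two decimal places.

Round 4 (the tenant proposes): the landlord gets 55 if talks fail, so the tenant offers 55 and keeps 245.
Round 3 (the landlord proposes): the tenant can get 245 next round, worth 0.53 × 245 = 129.85 now. The landlord offers 129.85 and keeps 300 − 129.85 = 170.15.
Round 2 (the tenant proposes): the landlord can get 170.15 next round, worth 0.55 × 170.15 = 93.5825 now; the tenant offers that and keeps 206.4175.
Round 1 (the landlord proposes): the tenant can get 206.4175 next round, worth 0.53 × 206.4175 = 109.401275 now. The landlord offers 109.401275 and keeps 300 − 109.401275 = 190.598725.

109.40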